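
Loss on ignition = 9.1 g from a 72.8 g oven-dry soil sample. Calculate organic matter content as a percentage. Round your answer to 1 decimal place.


Step 1: OM% = 100 * LOI / sample mass
Step 2: OM = 100 * 9.1 / 72.8
Step 3: OM = 12.5%

12.5


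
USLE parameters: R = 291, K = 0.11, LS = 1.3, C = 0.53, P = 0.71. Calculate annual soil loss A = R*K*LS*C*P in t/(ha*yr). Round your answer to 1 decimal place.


Step 1: A = R * K * LS * C * P
Step 2: R * K = 291 * 0.11 = 32.01
Step 3: (R*K) * LS = 32.01 * 1.3 = 41.613
Step 4: * C * P = 41.613 * 0.53 * 0.71 = 15.7
Step 5: A = 15.7 t/(ha*yr)

15.7


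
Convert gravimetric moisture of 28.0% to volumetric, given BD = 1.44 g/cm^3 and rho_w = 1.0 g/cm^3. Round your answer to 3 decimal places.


Step 1: theta = (w / 100) * BD / rho_w
Step 2: theta = (28.0 / 100) * 1.44 / 1.0
Step 3: theta = 0.28 * 1.44
Step 4: theta = 0.403

0.403


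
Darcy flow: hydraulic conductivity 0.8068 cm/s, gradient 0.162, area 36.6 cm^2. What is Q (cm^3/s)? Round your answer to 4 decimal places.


Step 1: Apply Darcy's law: Q = K * i * A
Step 2: Q = 0.8068 * 0.162 * 36.6
Step 3: Q = 4.7837 cm^3/s

4.7837


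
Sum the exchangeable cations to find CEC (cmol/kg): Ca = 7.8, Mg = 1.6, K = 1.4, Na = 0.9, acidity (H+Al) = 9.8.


Step 1: CEC = Ca + Mg + K + Na + (H+Al)
Step 2: CEC = 7.8 + 1.6 + 1.4 + 0.9 + 9.8
Step 3: CEC = 21.5 cmol/kg

21.5


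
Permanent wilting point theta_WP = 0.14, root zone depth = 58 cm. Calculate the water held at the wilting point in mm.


Step 1: Water (mm) = theta_WP * depth * 10
Step 2: Water = 0.14 * 58 * 10
Step 3: Water = 81.2 mm

81.2


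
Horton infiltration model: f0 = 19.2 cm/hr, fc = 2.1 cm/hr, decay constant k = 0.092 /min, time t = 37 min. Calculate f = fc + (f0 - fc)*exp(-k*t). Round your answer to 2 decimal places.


Step 1: f = fc + (f0 - fc) * exp(-k * t)
Step 2: exp(-0.092 * 37) = 0.03324
Step 3: f = 2.1 + (19.2 - 2.1) * 0.03324
Step 4: f = 2.1 + 17.1 * 0.03324
Step 5: f = 2.67 cm/hr

2.67


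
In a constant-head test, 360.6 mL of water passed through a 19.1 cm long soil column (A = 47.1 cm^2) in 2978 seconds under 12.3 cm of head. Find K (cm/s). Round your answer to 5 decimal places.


Step 1: K = Q * L / (A * t * h)
Step 2: Numerator = 360.6 * 19.1 = 6887.46
Step 3: Denominator = 47.1 * 2978 * 12.3 = 1725244.74
Step 4: K = 6887.46 / 1725244.74 = 0.00399 cm/s

0.00399


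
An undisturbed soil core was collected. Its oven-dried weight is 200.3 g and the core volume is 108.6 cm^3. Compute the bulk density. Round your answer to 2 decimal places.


Step 1: Identify the formula: BD = dry mass / volume
Step 2: Substitute values: BD = 200.3 / 108.6
Step 3: BD = 1.84 g/cm^3

1.84


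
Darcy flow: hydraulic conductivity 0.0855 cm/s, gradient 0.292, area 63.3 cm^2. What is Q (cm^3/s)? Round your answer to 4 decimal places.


Step 1: Apply Darcy's law: Q = K * i * A
Step 2: Q = 0.0855 * 0.292 * 63.3
Step 3: Q = 1.5803 cm^3/s

1.5803


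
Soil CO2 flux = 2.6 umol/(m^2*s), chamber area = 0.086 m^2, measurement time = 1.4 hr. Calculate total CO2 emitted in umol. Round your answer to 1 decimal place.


Step 1: Convert time to seconds: 1.4 hr * 3600 = 5040.0 s
Step 2: Total = flux * area * time_s
Step 3: Total = 2.6 * 0.086 * 5040.0
Step 4: Total = 1126.9 umol

1126.9


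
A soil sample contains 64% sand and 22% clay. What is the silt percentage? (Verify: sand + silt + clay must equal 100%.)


Step 1: sand + silt + clay = 100%
Step 2: silt = 100 - sand - clay
Step 3: silt = 100 - 64 - 22
Step 4: silt = 14%

14


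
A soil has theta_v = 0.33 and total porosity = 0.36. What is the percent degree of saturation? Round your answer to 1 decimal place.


Step 1: S = 100 * theta_v / n
Step 2: S = 100 * 0.33 / 0.36
Step 3: S = 91.7%

91.7


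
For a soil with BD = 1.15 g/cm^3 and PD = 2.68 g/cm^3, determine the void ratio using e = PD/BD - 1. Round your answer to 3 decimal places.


Step 1: e = PD / BD - 1
Step 2: e = 2.68 / 1.15 - 1
Step 3: e = 2.33043 - 1
Step 4: e = 1.33

1.33


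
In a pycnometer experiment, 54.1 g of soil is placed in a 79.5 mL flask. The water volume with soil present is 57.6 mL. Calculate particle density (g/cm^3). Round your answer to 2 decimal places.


Step 1: Volume of solids = flask volume - water volume with soil
Step 2: V_solids = 79.5 - 57.6 = 21.9 mL
Step 3: Particle density = mass / V_solids = 54.1 / 21.9 = 2.47 g/cm^3

2.47


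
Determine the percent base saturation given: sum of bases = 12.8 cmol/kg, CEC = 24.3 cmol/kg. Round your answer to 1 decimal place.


Step 1: BS = 100 * (sum of bases) / CEC
Step 2: BS = 100 * 12.8 / 24.3
Step 3: BS = 52.7%

52.7


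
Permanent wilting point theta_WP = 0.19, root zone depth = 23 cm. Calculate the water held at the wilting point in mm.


Step 1: Water (mm) = theta_WP * depth * 10
Step 2: Water = 0.19 * 23 * 10
Step 3: Water = 43.7 mm

43.7


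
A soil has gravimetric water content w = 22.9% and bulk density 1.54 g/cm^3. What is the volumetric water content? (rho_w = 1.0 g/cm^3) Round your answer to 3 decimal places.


Step 1: theta = (w / 100) * BD / rho_w
Step 2: theta = (22.9 / 100) * 1.54 / 1.0
Step 3: theta = 0.229 * 1.54
Step 4: theta = 0.353

0.353


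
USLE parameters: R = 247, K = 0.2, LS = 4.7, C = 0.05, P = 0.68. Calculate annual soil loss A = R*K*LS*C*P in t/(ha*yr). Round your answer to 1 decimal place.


Step 1: A = R * K * LS * C * P
Step 2: R * K = 247 * 0.2 = 49.4
Step 3: (R*K) * LS = 49.4 * 4.7 = 232.18
Step 4: * C * P = 232.18 * 0.05 * 0.68 = 7.9
Step 5: A = 7.9 t/(ha*yr)

7.9


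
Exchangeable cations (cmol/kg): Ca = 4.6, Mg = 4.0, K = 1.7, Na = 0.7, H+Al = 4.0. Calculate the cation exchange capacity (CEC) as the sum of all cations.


Step 1: CEC = Ca + Mg + K + Na + (H+Al)
Step 2: CEC = 4.6 + 4.0 + 1.7 + 0.7 + 4.0
Step 3: CEC = 15.0 cmol/kg

15.0


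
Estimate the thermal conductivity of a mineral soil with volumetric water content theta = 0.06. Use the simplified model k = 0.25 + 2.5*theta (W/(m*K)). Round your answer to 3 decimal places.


Step 1: k = 0.25 + 2.5 * theta
Step 2: k = 0.25 + 2.5 * 0.06
Step 3: k = 0.25 + 0.15
Step 4: k = 0.4 W/(m*K)

0.4


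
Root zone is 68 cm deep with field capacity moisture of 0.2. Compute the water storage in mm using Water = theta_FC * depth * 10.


Step 1: Water (mm) = theta_FC * depth (cm) * 10
Step 2: Water = 0.2 * 68 * 10
Step 3: Water = 136.0 mm

136.0


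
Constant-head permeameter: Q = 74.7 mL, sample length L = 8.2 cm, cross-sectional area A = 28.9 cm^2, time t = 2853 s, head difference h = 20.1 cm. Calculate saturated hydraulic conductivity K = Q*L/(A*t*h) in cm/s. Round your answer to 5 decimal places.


Step 1: K = Q * L / (A * t * h)
Step 2: Numerator = 74.7 * 8.2 = 612.54
Step 3: Denominator = 28.9 * 2853 * 20.1 = 1657279.17
Step 4: K = 612.54 / 1657279.17 = 0.00037 cm/s

0.00037


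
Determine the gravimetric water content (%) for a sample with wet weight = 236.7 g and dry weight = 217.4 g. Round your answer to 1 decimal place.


Step 1: Water mass = wet - dry = 236.7 - 217.4 = 19.3 g
Step 2: w = 100 * water mass / dry mass
Step 3: w = 100 * 19.3 / 217.4 = 8.9%

8.9


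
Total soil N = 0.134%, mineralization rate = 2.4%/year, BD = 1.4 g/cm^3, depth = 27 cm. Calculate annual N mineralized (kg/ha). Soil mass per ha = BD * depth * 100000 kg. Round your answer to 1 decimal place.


Step 1: Soil mass per ha = BD * depth * 100000 = 1.4 * 27 * 100000 = 3780000 kg
Step 2: Total N pool = soil mass * N%/100 = 3780000 * 0.134/100 = 5065.2 kg/ha
Step 3: N mineralized = N pool * rate%/100 = 5065.2 * 2.4/100 = 121.6 kg/ha/yr

121.6


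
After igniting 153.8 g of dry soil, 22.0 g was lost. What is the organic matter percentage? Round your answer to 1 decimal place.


Step 1: OM% = 100 * LOI / sample mass
Step 2: OM = 100 * 22.0 / 153.8
Step 3: OM = 14.3%

14.3


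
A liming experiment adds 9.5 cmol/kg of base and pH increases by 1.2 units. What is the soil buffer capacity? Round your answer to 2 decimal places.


Step 1: BC = change in base / change in pH
Step 2: BC = 9.5 / 1.2
Step 3: BC = 7.92 cmol/(kg*pH unit)

7.92


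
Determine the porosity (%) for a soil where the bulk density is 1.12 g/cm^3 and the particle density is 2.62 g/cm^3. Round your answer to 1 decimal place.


Step 1: Formula: n = 100 * (1 - BD / PD)
Step 2: n = 100 * (1 - 1.12 / 2.62)
Step 3: n = 100 * (1 - 0.42748)
Step 4: n = 57.3%

57.3


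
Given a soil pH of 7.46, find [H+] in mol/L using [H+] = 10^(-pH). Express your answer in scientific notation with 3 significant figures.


Step 1: [H+] = 10^(-pH)
Step 2: [H+] = 10^(-7.46)
Step 3: [H+] = 3.47e-08 mol/L

3.47e-08


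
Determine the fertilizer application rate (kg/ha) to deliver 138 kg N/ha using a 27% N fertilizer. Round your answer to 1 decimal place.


Step 1: Fertilizer rate = target N / (N content / 100)
Step 2: Rate = 138 / (27 / 100)
Step 3: Rate = 138 / 0.27
Step 4: Rate = 511.1 kg/ha

511.1


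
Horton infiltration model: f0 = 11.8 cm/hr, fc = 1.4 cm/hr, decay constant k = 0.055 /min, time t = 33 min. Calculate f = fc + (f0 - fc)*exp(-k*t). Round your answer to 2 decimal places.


Step 1: f = fc + (f0 - fc) * exp(-k * t)
Step 2: exp(-0.055 * 33) = 0.162838
Step 3: f = 1.4 + (11.8 - 1.4) * 0.162838
Step 4: f = 1.4 + 10.4 * 0.162838
Step 5: f = 3.09 cm/hr

3.09


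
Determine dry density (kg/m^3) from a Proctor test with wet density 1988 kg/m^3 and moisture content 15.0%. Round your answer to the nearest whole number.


Step 1: Dry density = wet density / (1 + w/100)
Step 2: Dry density = 1988 / (1 + 15.0/100)
Step 3: Dry density = 1988 / 1.15
Step 4: Dry density = 1729 kg/m^3

1729


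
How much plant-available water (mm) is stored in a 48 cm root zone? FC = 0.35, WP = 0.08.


Step 1: Available water = (FC - WP) * depth * 10
Step 2: AW = (0.35 - 0.08) * 48 * 10
Step 3: AW = 0.27 * 48 * 10
Step 4: AW = 129.6 mm

129.6


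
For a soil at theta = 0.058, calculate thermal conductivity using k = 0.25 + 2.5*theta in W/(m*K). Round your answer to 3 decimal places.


Step 1: k = 0.25 + 2.5 * theta
Step 2: k = 0.25 + 2.5 * 0.058
Step 3: k = 0.25 + 0.145
Step 4: k = 0.395 W/(m*K)

0.395


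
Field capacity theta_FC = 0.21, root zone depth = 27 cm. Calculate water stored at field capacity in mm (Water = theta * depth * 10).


Step 1: Water (mm) = theta_FC * depth (cm) * 10
Step 2: Water = 0.21 * 27 * 10
Step 3: Water = 56.7 mm

56.7


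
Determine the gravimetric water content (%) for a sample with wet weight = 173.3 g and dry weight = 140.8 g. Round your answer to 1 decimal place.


Step 1: Water mass = wet - dry = 173.3 - 140.8 = 32.5 g
Step 2: w = 100 * water mass / dry mass
Step 3: w = 100 * 32.5 / 140.8 = 23.1%

23.1


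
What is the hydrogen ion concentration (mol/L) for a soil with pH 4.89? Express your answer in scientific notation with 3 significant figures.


Step 1: [H+] = 10^(-pH)
Step 2: [H+] = 10^(-4.89)
Step 3: [H+] = 1.29e-05 mol/L

1.29e-05


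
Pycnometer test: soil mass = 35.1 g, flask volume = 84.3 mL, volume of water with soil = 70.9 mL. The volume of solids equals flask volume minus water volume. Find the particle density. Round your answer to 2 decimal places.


Step 1: Volume of solids = flask volume - water volume with soil
Step 2: V_solids = 84.3 - 70.9 = 13.4 mL
Step 3: Particle density = mass / V_solids = 35.1 / 13.4 = 2.62 g/cm^3

2.62


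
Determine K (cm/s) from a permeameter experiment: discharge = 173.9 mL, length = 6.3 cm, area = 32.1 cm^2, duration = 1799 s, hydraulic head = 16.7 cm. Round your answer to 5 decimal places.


Step 1: K = Q * L / (A * t * h)
Step 2: Numerator = 173.9 * 6.3 = 1095.57
Step 3: Denominator = 32.1 * 1799 * 16.7 = 964389.93
Step 4: K = 1095.57 / 964389.93 = 0.00114 cm/s

0.00114


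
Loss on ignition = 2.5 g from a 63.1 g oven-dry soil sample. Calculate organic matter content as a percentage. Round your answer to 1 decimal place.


Step 1: OM% = 100 * LOI / sample mass
Step 2: OM = 100 * 2.5 / 63.1
Step 3: OM = 4.0%

4.0


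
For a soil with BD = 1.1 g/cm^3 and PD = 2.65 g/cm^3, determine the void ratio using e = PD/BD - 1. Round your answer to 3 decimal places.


Step 1: e = PD / BD - 1
Step 2: e = 2.65 / 1.1 - 1
Step 3: e = 2.40909 - 1
Step 4: e = 1.409

1.409


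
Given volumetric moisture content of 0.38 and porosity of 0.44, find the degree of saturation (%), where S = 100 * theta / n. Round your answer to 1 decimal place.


Step 1: S = 100 * theta_v / n
Step 2: S = 100 * 0.38 / 0.44
Step 3: S = 86.4%

86.4


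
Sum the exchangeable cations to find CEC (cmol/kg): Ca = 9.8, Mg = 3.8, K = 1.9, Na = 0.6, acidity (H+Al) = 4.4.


Step 1: CEC = Ca + Mg + K + Na + (H+Al)
Step 2: CEC = 9.8 + 3.8 + 1.9 + 0.6 + 4.4
Step 3: CEC = 20.5 cmol/kg

20.5


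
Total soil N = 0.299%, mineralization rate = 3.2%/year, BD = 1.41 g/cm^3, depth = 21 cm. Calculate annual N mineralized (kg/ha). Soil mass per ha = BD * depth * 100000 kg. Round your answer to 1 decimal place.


Step 1: Soil mass per ha = BD * depth * 100000 = 1.41 * 21 * 100000 = 2961000 kg
Step 2: Total N pool = soil mass * N%/100 = 2961000 * 0.299/100 = 8853.39 kg/ha
Step 3: N mineralized = N pool * rate%/100 = 8853.39 * 3.2/100 = 283.3 kg/ha/yr

283.3


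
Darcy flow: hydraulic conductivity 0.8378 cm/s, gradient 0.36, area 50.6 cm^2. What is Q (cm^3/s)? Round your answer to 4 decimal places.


Step 1: Apply Darcy's law: Q = K * i * A
Step 2: Q = 0.8378 * 0.36 * 50.6
Step 3: Q = 15.2614 cm^3/s

15.2614


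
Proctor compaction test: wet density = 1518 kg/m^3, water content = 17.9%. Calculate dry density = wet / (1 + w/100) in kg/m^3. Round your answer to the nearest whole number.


Step 1: Dry density = wet density / (1 + w/100)
Step 2: Dry density = 1518 / (1 + 17.9/100)
Step 3: Dry density = 1518 / 1.179
Step 4: Dry density = 1288 kg/m^3

1288


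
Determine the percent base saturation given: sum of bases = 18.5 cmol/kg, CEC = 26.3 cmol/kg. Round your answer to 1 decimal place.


Step 1: BS = 100 * (sum of bases) / CEC
Step 2: BS = 100 * 18.5 / 26.3
Step 3: BS = 70.3%

70.3


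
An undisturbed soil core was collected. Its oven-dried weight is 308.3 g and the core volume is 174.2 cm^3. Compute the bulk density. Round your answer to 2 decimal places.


Step 1: Identify the formula: BD = dry mass / volume
Step 2: Substitute values: BD = 308.3 / 174.2
Step 3: BD = 1.77 g/cm^3

1.77


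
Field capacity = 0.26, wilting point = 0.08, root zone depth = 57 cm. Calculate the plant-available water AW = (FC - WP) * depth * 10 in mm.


Step 1: Available water = (FC - WP) * depth * 10
Step 2: AW = (0.26 - 0.08) * 57 * 10
Step 3: AW = 0.18 * 57 * 10
Step 4: AW = 102.6 mm

102.6


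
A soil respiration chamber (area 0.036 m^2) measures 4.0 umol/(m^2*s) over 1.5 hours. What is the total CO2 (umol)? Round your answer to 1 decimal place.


Step 1: Convert time to seconds: 1.5 hr * 3600 = 5400.0 s
Step 2: Total = flux * area * time_s
Step 3: Total = 4.0 * 0.036 * 5400.0
Step 4: Total = 777.6 umol

777.6


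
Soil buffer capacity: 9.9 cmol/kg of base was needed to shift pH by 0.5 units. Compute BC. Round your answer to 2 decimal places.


Step 1: BC = change in base / change in pH
Step 2: BC = 9.9 / 0.5
Step 3: BC = 19.8 cmol/(kg*pH unit)

19.8


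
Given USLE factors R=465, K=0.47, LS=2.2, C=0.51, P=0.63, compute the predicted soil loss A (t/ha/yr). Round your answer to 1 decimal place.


Step 1: A = R * K * LS * C * P
Step 2: R * K = 465 * 0.47 = 218.55
Step 3: (R*K) * LS = 218.55 * 2.2 = 480.81
Step 4: * C * P = 480.81 * 0.51 * 0.63 = 154.5
Step 5: A = 154.5 t/(ha*yr)

154.5


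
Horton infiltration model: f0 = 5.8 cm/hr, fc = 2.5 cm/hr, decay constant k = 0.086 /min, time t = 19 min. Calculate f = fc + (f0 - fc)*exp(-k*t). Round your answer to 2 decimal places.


Step 1: f = fc + (f0 - fc) * exp(-k * t)
Step 2: exp(-0.086 * 19) = 0.195147
Step 3: f = 2.5 + (5.8 - 2.5) * 0.195147
Step 4: f = 2.5 + 3.3 * 0.195147
Step 5: f = 3.14 cm/hr

3.14


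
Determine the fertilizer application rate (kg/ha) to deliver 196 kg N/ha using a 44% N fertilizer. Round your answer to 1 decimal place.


Step 1: Fertilizer rate = target N / (N content / 100)
Step 2: Rate = 196 / (44 / 100)
Step 3: Rate = 196 / 0.44
Step 4: Rate = 445.5 kg/ha

445.5


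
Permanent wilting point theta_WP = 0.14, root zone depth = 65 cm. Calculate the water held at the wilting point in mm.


Step 1: Water (mm) = theta_WP * depth * 10
Step 2: Water = 0.14 * 65 * 10
Step 3: Water = 91.0 mm

91.0


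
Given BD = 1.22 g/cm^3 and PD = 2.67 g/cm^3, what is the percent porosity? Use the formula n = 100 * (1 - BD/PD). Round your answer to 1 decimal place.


Step 1: Formula: n = 100 * (1 - BD / PD)
Step 2: n = 100 * (1 - 1.22 / 2.67)
Step 3: n = 100 * (1 - 0.45693)
Step 4: n = 54.3%

54.3


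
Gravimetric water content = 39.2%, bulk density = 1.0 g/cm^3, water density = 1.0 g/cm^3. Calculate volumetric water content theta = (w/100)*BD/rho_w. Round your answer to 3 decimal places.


Step 1: theta = (w / 100) * BD / rho_w
Step 2: theta = (39.2 / 100) * 1.0 / 1.0
Step 3: theta = 0.392 * 1.0
Step 4: theta = 0.392

0.392


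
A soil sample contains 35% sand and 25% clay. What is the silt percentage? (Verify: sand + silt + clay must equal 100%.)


Step 1: sand + silt + clay = 100%
Step 2: silt = 100 - sand - clay
Step 3: silt = 100 - 35 - 25
Step 4: silt = 40%

40


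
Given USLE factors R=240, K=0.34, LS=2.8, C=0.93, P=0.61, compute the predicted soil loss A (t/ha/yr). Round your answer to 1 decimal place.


Step 1: A = R * K * LS * C * P
Step 2: R * K = 240 * 0.34 = 81.6
Step 3: (R*K) * LS = 81.6 * 2.8 = 228.48
Step 4: * C * P = 228.48 * 0.93 * 0.61 = 129.6
Step 5: A = 129.6 t/(ha*yr)

129.6


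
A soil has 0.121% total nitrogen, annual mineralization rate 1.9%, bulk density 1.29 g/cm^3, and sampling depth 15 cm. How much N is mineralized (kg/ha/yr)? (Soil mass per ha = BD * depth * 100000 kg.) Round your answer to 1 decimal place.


Step 1: Soil mass per ha = BD * depth * 100000 = 1.29 * 15 * 100000 = 1935000 kg
Step 2: Total N pool = soil mass * N%/100 = 1935000 * 0.121/100 = 2341.35 kg/ha
Step 3: N mineralized = N pool * rate%/100 = 2341.35 * 1.9/100 = 44.5 kg/ha/yr

44.5


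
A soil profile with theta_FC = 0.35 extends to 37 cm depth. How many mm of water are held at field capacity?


Step 1: Water (mm) = theta_FC * depth (cm) * 10
Step 2: Water = 0.35 * 37 * 10
Step 3: Water = 129.5 mm

129.5


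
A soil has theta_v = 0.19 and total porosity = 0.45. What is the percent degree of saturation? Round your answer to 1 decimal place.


Step 1: S = 100 * theta_v / n
Step 2: S = 100 * 0.19 / 0.45
Step 3: S = 42.2%

42.2


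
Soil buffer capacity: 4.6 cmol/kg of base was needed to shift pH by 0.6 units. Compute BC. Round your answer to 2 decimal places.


Step 1: BC = change in base / change in pH
Step 2: BC = 4.6 / 0.6
Step 3: BC = 7.67 cmol/(kg*pH unit)

7.67


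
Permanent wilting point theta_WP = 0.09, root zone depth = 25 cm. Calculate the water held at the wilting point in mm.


Step 1: Water (mm) = theta_WP * depth * 10
Step 2: Water = 0.09 * 25 * 10
Step 3: Water = 22.5 mm

22.5


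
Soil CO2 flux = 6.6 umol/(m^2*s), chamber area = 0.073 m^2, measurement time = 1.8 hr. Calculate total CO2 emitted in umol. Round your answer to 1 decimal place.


Step 1: Convert time to seconds: 1.8 hr * 3600 = 6480.0 s
Step 2: Total = flux * area * time_s
Step 3: Total = 6.6 * 0.073 * 6480.0
Step 4: Total = 3122.1 umol

3122.1


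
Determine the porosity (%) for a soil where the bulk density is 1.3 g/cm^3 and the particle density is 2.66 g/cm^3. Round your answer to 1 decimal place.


Step 1: Formula: n = 100 * (1 - BD / PD)
Step 2: n = 100 * (1 - 1.3 / 2.66)
Step 3: n = 100 * (1 - 0.48872)
Step 4: n = 51.1%

51.1


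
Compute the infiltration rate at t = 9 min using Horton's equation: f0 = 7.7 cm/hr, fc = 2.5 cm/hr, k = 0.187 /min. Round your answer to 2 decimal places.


Step 1: f = fc + (f0 - fc) * exp(-k * t)
Step 2: exp(-0.187 * 9) = 0.185816
Step 3: f = 2.5 + (7.7 - 2.5) * 0.185816
Step 4: f = 2.5 + 5.2 * 0.185816
Step 5: f = 3.47 cm/hr

3.47


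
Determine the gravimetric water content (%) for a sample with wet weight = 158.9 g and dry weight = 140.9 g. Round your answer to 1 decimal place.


Step 1: Water mass = wet - dry = 158.9 - 140.9 = 18.0 g
Step 2: w = 100 * water mass / dry mass
Step 3: w = 100 * 18.0 / 140.9 = 12.8%

12.8


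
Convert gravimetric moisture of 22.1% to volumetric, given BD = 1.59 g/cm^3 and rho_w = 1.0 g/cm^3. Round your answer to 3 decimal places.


Step 1: theta = (w / 100) * BD / rho_w
Step 2: theta = (22.1 / 100) * 1.59 / 1.0
Step 3: theta = 0.221 * 1.59
Step 4: theta = 0.351

0.351


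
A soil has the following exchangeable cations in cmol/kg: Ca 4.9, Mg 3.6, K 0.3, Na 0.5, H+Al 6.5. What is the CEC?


Step 1: CEC = Ca + Mg + K + Na + (H+Al)
Step 2: CEC = 4.9 + 3.6 + 0.3 + 0.5 + 6.5
Step 3: CEC = 15.8 cmol/kg

15.8


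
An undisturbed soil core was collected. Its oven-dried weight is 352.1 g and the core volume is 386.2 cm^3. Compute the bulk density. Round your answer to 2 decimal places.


Step 1: Identify the formula: BD = dry mass / volume
Step 2: Substitute values: BD = 352.1 / 386.2
Step 3: BD = 0.91 g/cm^3

0.91


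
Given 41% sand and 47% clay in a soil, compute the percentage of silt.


Step 1: sand + silt + clay = 100%
Step 2: silt = 100 - sand - clay
Step 3: silt = 100 - 41 - 47
Step 4: silt = 12%

12


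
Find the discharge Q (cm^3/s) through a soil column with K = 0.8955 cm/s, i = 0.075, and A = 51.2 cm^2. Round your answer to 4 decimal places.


Step 1: Apply Darcy's law: Q = K * i * A
Step 2: Q = 0.8955 * 0.075 * 51.2
Step 3: Q = 3.4387 cm^3/s

3.4387


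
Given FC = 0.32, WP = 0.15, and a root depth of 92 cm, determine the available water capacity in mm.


Step 1: Available water = (FC - WP) * depth * 10
Step 2: AW = (0.32 - 0.15) * 92 * 10
Step 3: AW = 0.17 * 92 * 10
Step 4: AW = 156.4 mm

156.4


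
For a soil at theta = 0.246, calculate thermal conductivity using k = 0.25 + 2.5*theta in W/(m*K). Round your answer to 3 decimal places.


Step 1: k = 0.25 + 2.5 * theta
Step 2: k = 0.25 + 2.5 * 0.246
Step 3: k = 0.25 + 0.615
Step 4: k = 0.865 W/(m*K)

0.865


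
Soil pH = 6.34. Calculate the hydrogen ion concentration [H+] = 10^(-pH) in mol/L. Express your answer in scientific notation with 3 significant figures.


Step 1: [H+] = 10^(-pH)
Step 2: [H+] = 10^(-6.34)
Step 3: [H+] = 4.57e-07 mol/L

4.57e-07


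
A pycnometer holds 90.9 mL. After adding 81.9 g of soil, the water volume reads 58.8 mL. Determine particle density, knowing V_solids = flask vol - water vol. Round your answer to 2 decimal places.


Step 1: Volume of solids = flask volume - water volume with soil
Step 2: V_solids = 90.9 - 58.8 = 32.1 mL
Step 3: Particle density = mass / V_solids = 81.9 / 32.1 = 2.55 g/cm^3

2.55


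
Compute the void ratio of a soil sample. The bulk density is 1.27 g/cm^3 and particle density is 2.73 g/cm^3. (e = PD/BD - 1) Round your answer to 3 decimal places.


Step 1: e = PD / BD - 1
Step 2: e = 2.73 / 1.27 - 1
Step 3: e = 2.14961 - 1
Step 4: e = 1.15

1.15


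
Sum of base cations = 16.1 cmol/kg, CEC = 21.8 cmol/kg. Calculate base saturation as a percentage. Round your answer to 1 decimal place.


Step 1: BS = 100 * (sum of bases) / CEC
Step 2: BS = 100 * 16.1 / 21.8
Step 3: BS = 73.9%

73.9


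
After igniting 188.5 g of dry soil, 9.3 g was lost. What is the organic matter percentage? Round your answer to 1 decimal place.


Step 1: OM% = 100 * LOI / sample mass
Step 2: OM = 100 * 9.3 / 188.5
Step 3: OM = 4.9%

4.9


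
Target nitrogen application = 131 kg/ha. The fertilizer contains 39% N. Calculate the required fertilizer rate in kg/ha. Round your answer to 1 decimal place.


Step 1: Fertilizer rate = target N / (N content / 100)
Step 2: Rate = 131 / (39 / 100)
Step 3: Rate = 131 / 0.39
Step 4: Rate = 335.9 kg/ha

335.9


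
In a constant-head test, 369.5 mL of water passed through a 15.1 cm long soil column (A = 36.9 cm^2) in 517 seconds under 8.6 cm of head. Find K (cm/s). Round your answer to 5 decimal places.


Step 1: K = Q * L / (A * t * h)
Step 2: Numerator = 369.5 * 15.1 = 5579.45
Step 3: Denominator = 36.9 * 517 * 8.6 = 164064.78
Step 4: K = 5579.45 / 164064.78 = 0.03401 cm/s

0.03401


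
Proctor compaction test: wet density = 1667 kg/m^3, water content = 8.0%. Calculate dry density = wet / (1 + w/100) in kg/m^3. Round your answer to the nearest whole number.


Step 1: Dry density = wet density / (1 + w/100)
Step 2: Dry density = 1667 / (1 + 8.0/100)
Step 3: Dry density = 1667 / 1.08
Step 4: Dry density = 1544 kg/m^3

1544


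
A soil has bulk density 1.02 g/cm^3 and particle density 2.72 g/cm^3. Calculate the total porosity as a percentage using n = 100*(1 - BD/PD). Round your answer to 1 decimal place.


Step 1: Formula: n = 100 * (1 - BD / PD)
Step 2: n = 100 * (1 - 1.02 / 2.72)
Step 3: n = 100 * (1 - 0.375)
Step 4: n = 62.5%

62.5


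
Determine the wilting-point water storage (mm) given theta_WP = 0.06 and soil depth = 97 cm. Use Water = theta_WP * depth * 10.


Step 1: Water (mm) = theta_WP * depth * 10
Step 2: Water = 0.06 * 97 * 10
Step 3: Water = 58.2 mm

58.2


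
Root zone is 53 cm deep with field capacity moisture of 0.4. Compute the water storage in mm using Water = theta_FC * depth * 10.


Step 1: Water (mm) = theta_FC * depth (cm) * 10
Step 2: Water = 0.4 * 53 * 10
Step 3: Water = 212.0 mm

212.0


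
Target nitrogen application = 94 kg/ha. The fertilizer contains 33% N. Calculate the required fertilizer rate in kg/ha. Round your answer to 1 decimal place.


Step 1: Fertilizer rate = target N / (N content / 100)
Step 2: Rate = 94 / (33 / 100)
Step 3: Rate = 94 / 0.33
Step 4: Rate = 284.8 kg/ha

284.8


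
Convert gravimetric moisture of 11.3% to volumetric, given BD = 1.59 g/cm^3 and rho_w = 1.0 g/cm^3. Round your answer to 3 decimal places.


Step 1: theta = (w / 100) * BD / rho_w
Step 2: theta = (11.3 / 100) * 1.59 / 1.0
Step 3: theta = 0.113 * 1.59
Step 4: theta = 0.18

0.18


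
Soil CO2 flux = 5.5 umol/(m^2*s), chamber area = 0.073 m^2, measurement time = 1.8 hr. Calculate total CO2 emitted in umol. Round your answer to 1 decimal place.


Step 1: Convert time to seconds: 1.8 hr * 3600 = 6480.0 s
Step 2: Total = flux * area * time_s
Step 3: Total = 5.5 * 0.073 * 6480.0
Step 4: Total = 2601.7 umol

2601.7


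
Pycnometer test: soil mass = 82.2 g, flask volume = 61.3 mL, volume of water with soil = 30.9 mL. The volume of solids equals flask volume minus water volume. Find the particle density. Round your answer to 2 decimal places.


Step 1: Volume of solids = flask volume - water volume with soil
Step 2: V_solids = 61.3 - 30.9 = 30.4 mL
Step 3: Particle density = mass / V_solids = 82.2 / 30.4 = 2.7 g/cm^3

2.7


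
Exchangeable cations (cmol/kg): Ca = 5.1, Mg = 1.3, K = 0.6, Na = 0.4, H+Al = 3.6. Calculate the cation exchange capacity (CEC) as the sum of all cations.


Step 1: CEC = Ca + Mg + K + Na + (H+Al)
Step 2: CEC = 5.1 + 1.3 + 0.6 + 0.4 + 3.6
Step 3: CEC = 11.0 cmol/kg

11.0


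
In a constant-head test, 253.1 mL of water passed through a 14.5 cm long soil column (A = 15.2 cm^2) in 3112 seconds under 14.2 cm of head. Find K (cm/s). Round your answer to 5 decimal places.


Step 1: K = Q * L / (A * t * h)
Step 2: Numerator = 253.1 * 14.5 = 3669.95
Step 3: Denominator = 15.2 * 3112 * 14.2 = 671694.08
Step 4: K = 3669.95 / 671694.08 = 0.00546 cm/s

0.00546


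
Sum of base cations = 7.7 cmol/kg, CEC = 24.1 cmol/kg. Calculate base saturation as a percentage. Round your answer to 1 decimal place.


Step 1: BS = 100 * (sum of bases) / CEC
Step 2: BS = 100 * 7.7 / 24.1
Step 3: BS = 32.0%

32.0


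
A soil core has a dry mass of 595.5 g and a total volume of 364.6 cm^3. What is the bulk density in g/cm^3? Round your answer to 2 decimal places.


Step 1: Identify the formula: BD = dry mass / volume
Step 2: Substitute values: BD = 595.5 / 364.6
Step 3: BD = 1.63 g/cm^3

1.63


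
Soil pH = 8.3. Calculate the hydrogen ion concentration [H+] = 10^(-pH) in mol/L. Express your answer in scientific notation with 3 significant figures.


Step 1: [H+] = 10^(-pH)
Step 2: [H+] = 10^(-8.3)
Step 3: [H+] = 5.01e-09 mol/L

5.01e-09


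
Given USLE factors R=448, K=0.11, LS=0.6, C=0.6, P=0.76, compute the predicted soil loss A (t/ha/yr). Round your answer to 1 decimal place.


Step 1: A = R * K * LS * C * P
Step 2: R * K = 448 * 0.11 = 49.28
Step 3: (R*K) * LS = 49.28 * 0.6 = 29.568
Step 4: * C * P = 29.568 * 0.6 * 0.76 = 13.5
Step 5: A = 13.5 t/(ha*yr)

13.5


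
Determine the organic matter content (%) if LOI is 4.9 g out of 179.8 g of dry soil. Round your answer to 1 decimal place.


Step 1: OM% = 100 * LOI / sample mass
Step 2: OM = 100 * 4.9 / 179.8
Step 3: OM = 2.7%

2.7


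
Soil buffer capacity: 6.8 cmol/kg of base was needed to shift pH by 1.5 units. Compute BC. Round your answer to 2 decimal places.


Step 1: BC = change in base / change in pH
Step 2: BC = 6.8 / 1.5
Step 3: BC = 4.53 cmol/(kg*pH unit)

4.53


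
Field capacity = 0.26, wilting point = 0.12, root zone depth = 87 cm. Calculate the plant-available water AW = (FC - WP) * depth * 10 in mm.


Step 1: Available water = (FC - WP) * depth * 10
Step 2: AW = (0.26 - 0.12) * 87 * 10
Step 3: AW = 0.14 * 87 * 10
Step 4: AW = 121.8 mm

121.8


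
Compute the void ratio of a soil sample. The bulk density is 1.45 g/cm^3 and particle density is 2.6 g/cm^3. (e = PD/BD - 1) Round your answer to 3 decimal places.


Step 1: e = PD / BD - 1
Step 2: e = 2.6 / 1.45 - 1
Step 3: e = 1.7931 - 1
Step 4: e = 0.793

0.793


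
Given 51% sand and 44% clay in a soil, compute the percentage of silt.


Step 1: sand + silt + clay = 100%
Step 2: silt = 100 - sand - clay
Step 3: silt = 100 - 51 - 44
Step 4: silt = 5%

5


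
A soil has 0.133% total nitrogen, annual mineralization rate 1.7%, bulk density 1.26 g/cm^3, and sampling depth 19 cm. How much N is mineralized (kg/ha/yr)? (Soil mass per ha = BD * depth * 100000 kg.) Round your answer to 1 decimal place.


Step 1: Soil mass per ha = BD * depth * 100000 = 1.26 * 19 * 100000 = 2394000 kg
Step 2: Total N pool = soil mass * N%/100 = 2394000 * 0.133/100 = 3184.02 kg/ha
Step 3: N mineralized = N pool * rate%/100 = 3184.02 * 1.7/100 = 54.1 kg/ha/yr

54.1


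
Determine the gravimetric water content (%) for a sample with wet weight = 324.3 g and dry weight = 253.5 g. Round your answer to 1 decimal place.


Step 1: Water mass = wet - dry = 324.3 - 253.5 = 70.8 g
Step 2: w = 100 * water mass / dry mass
Step 3: w = 100 * 70.8 / 253.5 = 27.9%

27.9


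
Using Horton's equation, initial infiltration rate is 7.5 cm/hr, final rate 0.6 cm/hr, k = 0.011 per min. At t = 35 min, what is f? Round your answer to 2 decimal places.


Step 1: f = fc + (f0 - fc) * exp(-k * t)
Step 2: exp(-0.011 * 35) = 0.680451
Step 3: f = 0.6 + (7.5 - 0.6) * 0.680451
Step 4: f = 0.6 + 6.9 * 0.680451
Step 5: f = 5.3 cm/hr

5.3


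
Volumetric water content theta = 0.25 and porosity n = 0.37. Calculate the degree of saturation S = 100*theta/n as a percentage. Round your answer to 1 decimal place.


Step 1: S = 100 * theta_v / n
Step 2: S = 100 * 0.25 / 0.37
Step 3: S = 67.6%

67.6


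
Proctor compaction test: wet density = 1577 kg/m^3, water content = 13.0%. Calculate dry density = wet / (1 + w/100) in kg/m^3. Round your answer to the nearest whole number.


Step 1: Dry density = wet density / (1 + w/100)
Step 2: Dry density = 1577 / (1 + 13.0/100)
Step 3: Dry density = 1577 / 1.13
Step 4: Dry density = 1396 kg/m^3

1396


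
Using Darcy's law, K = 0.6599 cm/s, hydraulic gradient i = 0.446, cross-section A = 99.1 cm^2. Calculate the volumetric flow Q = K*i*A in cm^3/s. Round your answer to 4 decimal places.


Step 1: Apply Darcy's law: Q = K * i * A
Step 2: Q = 0.6599 * 0.446 * 99.1
Step 3: Q = 29.1667 cm^3/s

29.1667


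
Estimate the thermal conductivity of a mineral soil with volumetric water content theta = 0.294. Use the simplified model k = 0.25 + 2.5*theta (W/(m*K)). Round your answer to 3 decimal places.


Step 1: k = 0.25 + 2.5 * theta
Step 2: k = 0.25 + 2.5 * 0.294
Step 3: k = 0.25 + 0.735
Step 4: k = 0.985 W/(m*K)

0.985


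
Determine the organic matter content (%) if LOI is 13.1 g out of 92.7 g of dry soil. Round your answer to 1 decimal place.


Step 1: OM% = 100 * LOI / sample mass
Step 2: OM = 100 * 13.1 / 92.7
Step 3: OM = 14.1%

14.1


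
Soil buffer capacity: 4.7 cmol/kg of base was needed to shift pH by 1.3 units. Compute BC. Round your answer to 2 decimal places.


Step 1: BC = change in base / change in pH
Step 2: BC = 4.7 / 1.3
Step 3: BC = 3.62 cmol/(kg*pH unit)

3.62


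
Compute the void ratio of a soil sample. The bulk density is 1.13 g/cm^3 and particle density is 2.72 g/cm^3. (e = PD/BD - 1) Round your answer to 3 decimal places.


Step 1: e = PD / BD - 1
Step 2: e = 2.72 / 1.13 - 1
Step 3: e = 2.40708 - 1
Step 4: e = 1.407

1.407


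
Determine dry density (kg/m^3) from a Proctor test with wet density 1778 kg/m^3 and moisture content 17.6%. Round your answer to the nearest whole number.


Step 1: Dry density = wet density / (1 + w/100)
Step 2: Dry density = 1778 / (1 + 17.6/100)
Step 3: Dry density = 1778 / 1.176
Step 4: Dry density = 1512 kg/m^3

1512


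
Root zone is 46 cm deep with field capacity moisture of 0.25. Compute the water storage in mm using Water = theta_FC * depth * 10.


Step 1: Water (mm) = theta_FC * depth (cm) * 10
Step 2: Water = 0.25 * 46 * 10
Step 3: Water = 115.0 mm

115.0


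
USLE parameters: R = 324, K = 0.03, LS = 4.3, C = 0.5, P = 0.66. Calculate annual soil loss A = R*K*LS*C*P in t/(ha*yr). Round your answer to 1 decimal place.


Step 1: A = R * K * LS * C * P
Step 2: R * K = 324 * 0.03 = 9.72
Step 3: (R*K) * LS = 9.72 * 4.3 = 41.796
Step 4: * C * P = 41.796 * 0.5 * 0.66 = 13.8
Step 5: A = 13.8 t/(ha*yr)

13.8


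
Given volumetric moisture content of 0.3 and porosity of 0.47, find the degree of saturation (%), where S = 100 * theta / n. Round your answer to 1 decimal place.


Step 1: S = 100 * theta_v / n
Step 2: S = 100 * 0.3 / 0.47
Step 3: S = 63.8%

63.8


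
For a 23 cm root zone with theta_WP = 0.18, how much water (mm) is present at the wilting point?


Step 1: Water (mm) = theta_WP * depth * 10
Step 2: Water = 0.18 * 23 * 10
Step 3: Water = 41.4 mm

41.4


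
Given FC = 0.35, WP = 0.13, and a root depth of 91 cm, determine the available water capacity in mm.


Step 1: Available water = (FC - WP) * depth * 10
Step 2: AW = (0.35 - 0.13) * 91 * 10
Step 3: AW = 0.22 * 91 * 10
Step 4: AW = 200.2 mm

200.2


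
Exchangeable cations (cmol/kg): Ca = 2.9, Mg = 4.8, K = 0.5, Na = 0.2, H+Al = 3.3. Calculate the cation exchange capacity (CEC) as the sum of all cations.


Step 1: CEC = Ca + Mg + K + Na + (H+Al)
Step 2: CEC = 2.9 + 4.8 + 0.5 + 0.2 + 3.3
Step 3: CEC = 11.7 cmol/kg

11.7


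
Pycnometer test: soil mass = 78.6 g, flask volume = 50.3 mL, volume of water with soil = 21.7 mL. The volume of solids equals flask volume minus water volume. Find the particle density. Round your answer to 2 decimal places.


Step 1: Volume of solids = flask volume - water volume with soil
Step 2: V_solids = 50.3 - 21.7 = 28.6 mL
Step 3: Particle density = mass / V_solids = 78.6 / 28.6 = 2.75 g/cm^3

2.75


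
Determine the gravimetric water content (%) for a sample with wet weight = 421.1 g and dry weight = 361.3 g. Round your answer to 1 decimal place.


Step 1: Water mass = wet - dry = 421.1 - 361.3 = 59.8 g
Step 2: w = 100 * water mass / dry mass
Step 3: w = 100 * 59.8 / 361.3 = 16.6%

16.6


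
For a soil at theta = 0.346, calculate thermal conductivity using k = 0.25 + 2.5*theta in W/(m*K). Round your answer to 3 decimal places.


Step 1: k = 0.25 + 2.5 * theta
Step 2: k = 0.25 + 2.5 * 0.346
Step 3: k = 0.25 + 0.865
Step 4: k = 1.115 W/(m*K)

1.115


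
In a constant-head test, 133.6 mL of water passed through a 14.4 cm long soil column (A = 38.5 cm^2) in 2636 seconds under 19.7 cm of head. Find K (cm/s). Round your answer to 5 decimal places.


Step 1: K = Q * L / (A * t * h)
Step 2: Numerator = 133.6 * 14.4 = 1923.84
Step 3: Denominator = 38.5 * 2636 * 19.7 = 1999274.2
Step 4: K = 1923.84 / 1999274.2 = 0.00096 cm/s

0.00096


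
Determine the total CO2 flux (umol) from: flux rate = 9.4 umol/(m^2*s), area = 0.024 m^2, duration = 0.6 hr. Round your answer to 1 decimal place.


Step 1: Convert time to seconds: 0.6 hr * 3600 = 2160.0 s
Step 2: Total = flux * area * time_s
Step 3: Total = 9.4 * 0.024 * 2160.0
Step 4: Total = 487.3 umol

487.3


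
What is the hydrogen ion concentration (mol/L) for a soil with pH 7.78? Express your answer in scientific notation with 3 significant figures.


Step 1: [H+] = 10^(-pH)
Step 2: [H+] = 10^(-7.78)
Step 3: [H+] = 1.66e-08 mol/L

1.66e-08


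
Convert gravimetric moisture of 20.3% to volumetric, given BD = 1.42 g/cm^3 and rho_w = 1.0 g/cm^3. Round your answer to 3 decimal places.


Step 1: theta = (w / 100) * BD / rho_w
Step 2: theta = (20.3 / 100) * 1.42 / 1.0
Step 3: theta = 0.203 * 1.42
Step 4: theta = 0.288

0.288


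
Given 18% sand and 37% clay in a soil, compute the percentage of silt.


Step 1: sand + silt + clay = 100%
Step 2: silt = 100 - sand - clay
Step 3: silt = 100 - 18 - 37
Step 4: silt = 45%

45


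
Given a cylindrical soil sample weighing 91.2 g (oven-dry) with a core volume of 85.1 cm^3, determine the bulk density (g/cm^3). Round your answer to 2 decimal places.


Step 1: Identify the formula: BD = dry mass / volume
Step 2: Substitute values: BD = 91.2 / 85.1
Step 3: BD = 1.07 g/cm^3

1.07


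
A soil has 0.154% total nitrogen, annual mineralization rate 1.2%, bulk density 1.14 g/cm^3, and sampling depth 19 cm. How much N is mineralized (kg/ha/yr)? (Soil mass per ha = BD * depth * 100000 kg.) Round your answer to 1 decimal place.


Step 1: Soil mass per ha = BD * depth * 100000 = 1.14 * 19 * 100000 = 2166000 kg
Step 2: Total N pool = soil mass * N%/100 = 2166000 * 0.154/100 = 3335.64 kg/ha
Step 3: N mineralized = N pool * rate%/100 = 3335.64 * 1.2/100 = 40.0 kg/ha/yr

40.0


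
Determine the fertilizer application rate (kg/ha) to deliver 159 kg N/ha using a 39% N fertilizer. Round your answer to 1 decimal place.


Step 1: Fertilizer rate = target N / (N content / 100)
Step 2: Rate = 159 / (39 / 100)
Step 3: Rate = 159 / 0.39
Step 4: Rate = 407.7 kg/ha

407.7


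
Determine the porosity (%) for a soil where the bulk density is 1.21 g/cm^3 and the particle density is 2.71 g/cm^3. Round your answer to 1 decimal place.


Step 1: Formula: n = 100 * (1 - BD / PD)
Step 2: n = 100 * (1 - 1.21 / 2.71)
Step 3: n = 100 * (1 - 0.44649)
Step 4: n = 55.4%

55.4


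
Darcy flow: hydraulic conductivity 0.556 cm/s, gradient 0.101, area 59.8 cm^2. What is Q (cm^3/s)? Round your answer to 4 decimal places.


Step 1: Apply Darcy's law: Q = K * i * A
Step 2: Q = 0.556 * 0.101 * 59.8
Step 3: Q = 3.3581 cm^3/s

3.3581


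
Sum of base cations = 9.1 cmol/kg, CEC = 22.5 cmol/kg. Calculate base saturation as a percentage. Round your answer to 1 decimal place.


Step 1: BS = 100 * (sum of bases) / CEC
Step 2: BS = 100 * 9.1 / 22.5
Step 3: BS = 40.4%

40.4


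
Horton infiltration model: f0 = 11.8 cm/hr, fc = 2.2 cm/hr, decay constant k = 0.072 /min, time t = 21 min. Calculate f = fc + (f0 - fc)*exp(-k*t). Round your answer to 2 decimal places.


Step 1: f = fc + (f0 - fc) * exp(-k * t)
Step 2: exp(-0.072 * 21) = 0.220469
Step 3: f = 2.2 + (11.8 - 2.2) * 0.220469
Step 4: f = 2.2 + 9.6 * 0.220469
Step 5: f = 4.32 cm/hr

4.32
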